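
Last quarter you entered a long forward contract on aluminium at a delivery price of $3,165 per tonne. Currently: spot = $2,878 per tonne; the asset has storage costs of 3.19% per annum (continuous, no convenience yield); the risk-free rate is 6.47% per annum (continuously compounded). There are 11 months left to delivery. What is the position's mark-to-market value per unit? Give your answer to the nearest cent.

Current fair forward for the remaining 11 months: F = S·e^((r + u)·T), (r + u) = 0.0647 + 0.0319 = 0.0966
F = 2878 · e^(0.0966 × 11/12) = 2878 × 1.09258888 = 3144.4708
Value of long forward = (F − K)·e^(−rT) = (3144.4708 − 3165) · e^(−0.0647·11/12)
= -20.5292 × 0.94241615 = -19.35

-$19.35 per tonne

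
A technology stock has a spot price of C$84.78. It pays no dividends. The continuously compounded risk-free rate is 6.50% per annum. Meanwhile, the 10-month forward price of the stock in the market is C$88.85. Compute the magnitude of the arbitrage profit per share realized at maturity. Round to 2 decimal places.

C$0.65 per share

Fair forward: F* = S·e^(carry·T), with carry = r = 0.0650
F* = 84.78 · e^(0.0650 × 10/12) = 84.78 · e^0.054167 = 84.78 × 1.055661 = C$89.4989
Market C$88.85 < fair C$89.4989: forward underpriced → reverse cash-and-carry (short spot, go long the forward).
At maturity, profit = |F_mkt − F*| = |88.85 − 89.4989| = C$0.65 per share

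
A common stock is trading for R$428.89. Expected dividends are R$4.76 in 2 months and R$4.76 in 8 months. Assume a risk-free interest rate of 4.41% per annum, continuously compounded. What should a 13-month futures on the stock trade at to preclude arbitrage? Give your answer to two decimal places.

R$440.07

PV(dividends) I = 4.76·e^(−0.0441·2/12) + 4.76·e^(−0.0441·8/12)
I = 4.7251 + 4.6221 = 9.3472
F = (S − I)·e^(rT) = (428.89 − 9.3472) · e^(0.0441·13/12)
= 419.5428 · e^0.047775 = 419.5428 × 1.048935 = R$440.07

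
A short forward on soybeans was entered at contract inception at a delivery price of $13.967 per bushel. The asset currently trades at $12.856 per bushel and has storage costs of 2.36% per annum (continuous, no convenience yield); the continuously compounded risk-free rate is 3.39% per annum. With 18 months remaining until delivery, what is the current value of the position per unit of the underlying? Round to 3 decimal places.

-$0.045 per bushel

Current fair forward for the remaining 18 months: F = S·e^((r + u)·T), (r + u) = 0.0339 + 0.0236 = 0.0575
F = 12.856 · e^(0.0575 × 18/12) = 12.856 × 1.090079 = 14.0141
Value of long forward = (F − K)·e^(−rT) = (14.0141 − 13.967) · e^(−0.0339·18/12)
= 0.0471 × 0.950421 = 0.045
Short position value = −(long value) = -$0.045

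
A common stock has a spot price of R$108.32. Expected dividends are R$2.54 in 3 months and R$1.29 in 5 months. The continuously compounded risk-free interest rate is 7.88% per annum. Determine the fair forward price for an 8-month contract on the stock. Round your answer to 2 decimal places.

PV(dividends) I = 2.54·e^(−0.0788·3/12) + 1.29·e^(−0.0788·5/12)
I = 2.4905 + 1.2483 = 3.7388
F = (S − I)·e^(rT) = (108.32 − 3.7388) · e^(0.0788·8/12)
= 104.5812 · e^0.052533 = 104.5812 × 1.053937 = R$110.22

R$110.22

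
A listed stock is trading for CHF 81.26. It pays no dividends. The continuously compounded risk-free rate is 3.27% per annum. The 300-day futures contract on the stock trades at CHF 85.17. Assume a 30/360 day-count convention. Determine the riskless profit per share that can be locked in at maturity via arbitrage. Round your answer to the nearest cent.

Fair futures: F* = S·e^(carry·T), with carry = r = 0.0327
F* = 81.26 · e^(0.0327 × 300/360) = 81.26 · e^0.027250 = 81.26 × 1.027625 = CHF 83.5048
Market CHF 85.17 > fair CHF 83.5048: forward overpriced → cash-and-carry (buy spot, short the forward).
At maturity, profit = |F_mkt − F*| = |85.17 − 83.5048| = CHF 1.67 per share

CHF 1.67 per share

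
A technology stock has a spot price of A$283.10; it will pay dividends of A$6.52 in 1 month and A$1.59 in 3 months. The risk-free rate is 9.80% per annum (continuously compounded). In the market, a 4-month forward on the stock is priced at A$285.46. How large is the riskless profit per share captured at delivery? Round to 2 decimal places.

PV(dividends) I = 6.52·e^(−0.0980·1/12) + 1.59·e^(−0.0980·3/12) = 8.0185
Fair forward F* = (S − I)·e^(rT) = (283.10 − 8.0185)·e^0.032667 = 275.0815 × 1.033206 = 284.2159
Market A$285.46 > fair 284.2159: forward overpriced → cash-and-carry (borrow at r, buy the stock and collect the dividends, short the forward).
Profit at T = |F_mkt − F*| = |285.46 − 284.2159| = A$1.24 per share

A$1.24 per share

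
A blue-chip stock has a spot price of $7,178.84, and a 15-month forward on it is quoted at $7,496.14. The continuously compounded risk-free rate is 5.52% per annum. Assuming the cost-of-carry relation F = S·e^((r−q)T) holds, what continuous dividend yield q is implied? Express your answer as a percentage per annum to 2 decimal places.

From F = S·e^((r−q)T): (r − q) = ln(F/S)/T
ln(7496.14/7178.84) = ln(1.044199) = 0.043250
(r − q) = 0.043250 / (15/12) = 0.034600
q = r − ln(F/S)/T = 0.0552 − 0.034600 = 0.020600
q = 2.06%

2.06%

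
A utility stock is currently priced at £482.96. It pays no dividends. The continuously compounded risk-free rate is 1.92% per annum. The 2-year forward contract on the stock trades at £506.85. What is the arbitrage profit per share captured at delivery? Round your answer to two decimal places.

Fair forward: F* = S·e^(carry·T), with carry = r = 0.0192
F* = 482.96 · e^(0.0192 × 2) = 482.96 · e^0.038400 = 482.96 × 1.039147 = £501.8664
Market £506.85 > fair £501.8664: forward overpriced → cash-and-carry (buy spot, short the forward).
At maturity, profit = |F_mkt − F*| = |506.85 − 501.8664| = £4.98 per share

£4.98 per share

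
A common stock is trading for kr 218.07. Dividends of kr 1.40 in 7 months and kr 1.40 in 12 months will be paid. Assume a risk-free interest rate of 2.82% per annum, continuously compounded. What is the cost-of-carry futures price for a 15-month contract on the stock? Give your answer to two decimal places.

kr 223.06

PV(dividends) I = 1.40·e^(−0.0282·7/12) + 1.40·e^(−0.0282·12/12)
I = 1.3772 + 1.3611 = 2.7383
F = (S − I)·e^(rT) = (218.07 − 2.7383) · e^(0.0282·15/12)
= 215.3317 · e^0.035250 = 215.3317 × 1.035879 = kr 223.06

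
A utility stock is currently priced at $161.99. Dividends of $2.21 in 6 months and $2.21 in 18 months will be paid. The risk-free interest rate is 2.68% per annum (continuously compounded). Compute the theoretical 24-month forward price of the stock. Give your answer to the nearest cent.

PV(dividends) I = 2.21·e^(−0.0268·6/12) + 2.21·e^(−0.0268·18/12)
I = 2.1806 + 2.1229 = 4.3035
F = (S − I)·e^(rT) = (161.99 − 4.3035) · e^(0.0268·24/12)
= 157.6865 · e^0.053600 = 157.6865 × 1.055062 = $166.37

$166.37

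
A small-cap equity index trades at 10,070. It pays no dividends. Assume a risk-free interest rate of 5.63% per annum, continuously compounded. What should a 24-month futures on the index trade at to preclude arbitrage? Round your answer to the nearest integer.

F = S·e^(rT) = 10070 · e^(0.0563 × 24/12)
= 10070 · e^0.112600 = 10070 × 1.119184
F = 11,270

11,270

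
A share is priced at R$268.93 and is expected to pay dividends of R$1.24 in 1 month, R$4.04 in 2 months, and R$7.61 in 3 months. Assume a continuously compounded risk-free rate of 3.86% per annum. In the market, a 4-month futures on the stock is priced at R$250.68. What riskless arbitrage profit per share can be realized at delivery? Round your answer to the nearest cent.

PV(dividends) I = 1.24·e^(−0.0386·1/12) + 4.04·e^(−0.0386·2/12) + 7.61·e^(−0.0386·3/12) = 12.7870
Fair futures F* = (S − I)·e^(rT) = (268.93 − 12.7870)·e^0.012867 = 256.1430 × 1.012950 = 259.4601
Market R$250.68 < fair 259.4601: forward underpriced → reverse cash-and-carry (short the stock, invest proceeds at r, pay the dividends, go long the forward).
Profit at T = |F_mkt − F*| = |250.68 − 259.4601| = R$8.78 per share

R$8.78 per share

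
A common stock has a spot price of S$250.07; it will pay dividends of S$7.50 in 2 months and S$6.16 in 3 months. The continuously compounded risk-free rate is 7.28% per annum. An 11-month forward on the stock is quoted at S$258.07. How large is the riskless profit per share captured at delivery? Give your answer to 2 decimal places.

S$5.13 per share

PV(dividends) I = 7.50·e^(−0.0728·2/12) + 6.16·e^(−0.0728·3/12) = 13.4585
Fair forward F* = (S − I)·e^(rT) = (250.07 − 13.4585)·e^0.066733 = 236.6115 × 1.069010 = 252.9401
Market S$258.07 > fair 252.9401: forward overpriced → cash-and-carry (borrow at r, buy the stock and collect the dividends, short the forward).
Profit at T = |F_mkt − F*| = |258.07 − 252.9401| = S$5.13 per share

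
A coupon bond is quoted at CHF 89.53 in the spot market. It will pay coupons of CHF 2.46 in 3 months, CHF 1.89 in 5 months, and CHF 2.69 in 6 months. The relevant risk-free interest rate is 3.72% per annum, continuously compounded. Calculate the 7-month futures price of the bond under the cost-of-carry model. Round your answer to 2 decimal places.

CHF 84.40

PV(coupons) I = 2.46·e^(−0.0372·3/12) + 1.89·e^(−0.0372·5/12) + 2.69·e^(−0.0372·6/12)
I = 2.4372 + 1.8609 + 2.6404 = 6.9385
F = (S − I)·e^(rT) = (89.53 − 6.9385) · e^(0.0372·7/12)
= 82.5915 · e^0.021700 = 82.5915 × 1.021937 = CHF 84.40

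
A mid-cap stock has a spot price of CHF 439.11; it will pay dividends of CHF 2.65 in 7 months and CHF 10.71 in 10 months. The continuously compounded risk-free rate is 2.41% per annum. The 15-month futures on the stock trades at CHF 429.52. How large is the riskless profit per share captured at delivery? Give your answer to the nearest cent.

CHF 9.51 per share

PV(dividends) I = 2.65·e^(−0.0241·7/12) + 10.71·e^(−0.0241·10/12) = 13.1101
Fair futures F* = (S − I)·e^(rT) = (439.11 − 13.1101)·e^0.030125 = 425.9999 × 1.030583 = 439.0283
Market CHF 429.52 < fair 439.0283: forward underpriced → reverse cash-and-carry (short the stock, invest proceeds at r, pay the dividends, go long the forward).
Profit at T = |F_mkt − F*| = |429.52 − 439.0283| = CHF 9.51 per share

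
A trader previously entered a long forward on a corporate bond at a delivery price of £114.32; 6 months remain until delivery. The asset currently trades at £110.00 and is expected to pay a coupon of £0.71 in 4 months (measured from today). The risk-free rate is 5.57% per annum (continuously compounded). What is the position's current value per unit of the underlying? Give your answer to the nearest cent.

PV(remaining coupons) I = 0.71·e^(−0.0557·4/12) = 0.6969
Current forward F = (S − I)·e^(rT) = (110.00 − 0.6969)·e^(0.0557·6/12) = 109.3031 × 1.028241 = 112.3899
Value (long) = (F − K)·e^(−rT) = (112.3899 − 114.32) × 0.972534 = -1.8771
Value = -£1.88

-£1.88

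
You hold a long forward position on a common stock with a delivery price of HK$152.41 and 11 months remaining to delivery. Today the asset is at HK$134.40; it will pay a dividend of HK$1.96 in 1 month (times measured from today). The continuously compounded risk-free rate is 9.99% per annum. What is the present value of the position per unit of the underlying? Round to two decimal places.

PV(remaining dividends) I = 1.96·e^(−0.0999·1/12) = 1.9438
Current forward F = (S − I)·e^(rT) = (134.40 − 1.9438)·e^(0.0999·11/12) = 132.4562 × 1.095899 = 145.1586
Value (long) = (F − K)·e^(−rT) = (145.1586 − 152.41) × 0.912493 = -6.6169
Value = -HK$6.62

-HK$6.62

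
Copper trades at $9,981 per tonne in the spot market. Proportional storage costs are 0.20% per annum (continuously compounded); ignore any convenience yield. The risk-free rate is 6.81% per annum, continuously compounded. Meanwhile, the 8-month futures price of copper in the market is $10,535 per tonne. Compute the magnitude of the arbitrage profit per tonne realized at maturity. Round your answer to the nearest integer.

$76 per tonne

Fair futures: F* = S·e^(carry·T), with carry = (r + u) = 0.0681 + 0.0020 = 0.0701
F* = 9981 · e^(0.0701 × 8/12) = 9981 · e^0.046733 = 9981 × 1.047842 = $10458.5110
Market $10535 > fair $10458.5110: forward overpriced → cash-and-carry (buy spot, short the forward).
At maturity, profit = |F_mkt − F*| = |10535 − 10458.5110| = $76 per tonne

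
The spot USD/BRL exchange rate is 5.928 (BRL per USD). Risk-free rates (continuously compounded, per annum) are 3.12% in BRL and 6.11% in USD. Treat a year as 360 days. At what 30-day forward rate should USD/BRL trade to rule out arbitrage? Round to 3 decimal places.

F = S·e^((r_BRL − r_USD)T) = 5.928 · e^((0.0312 − 0.0611) × 30/360)
= 5.928 · e^-0.002492 = 5.928 × 0.997511
F = 5.913 BRL per USD

5.913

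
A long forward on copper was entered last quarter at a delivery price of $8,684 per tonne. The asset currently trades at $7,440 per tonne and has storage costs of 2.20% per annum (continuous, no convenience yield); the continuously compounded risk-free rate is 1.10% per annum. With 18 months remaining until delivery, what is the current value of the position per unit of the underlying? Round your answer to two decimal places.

Current fair forward for the remaining 18 months: F = S·e^((r + u)·T), (r + u) = 0.0110 + 0.0220 = 0.0330
F = 7440 · e^(0.0330 × 18/12) = 7440 × 1.05074559 = 7817.5472
Value of long forward = (F − K)·e^(−rT) = (7817.5472 − 8684) · e^(−0.0110·18/12)
= -866.4528 × 0.98363538 = -852.27

-$852.27 per tonne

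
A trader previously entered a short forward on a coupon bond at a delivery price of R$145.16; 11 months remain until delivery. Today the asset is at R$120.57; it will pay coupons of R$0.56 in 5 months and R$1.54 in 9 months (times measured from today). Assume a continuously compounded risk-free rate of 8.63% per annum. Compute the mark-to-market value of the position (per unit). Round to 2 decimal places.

R$15.53

PV(remaining coupons) I = 0.56·e^(−0.0863·5/12) + 1.54·e^(−0.0863·9/12) = 1.9837
Current forward F = (S − I)·e^(rT) = (120.57 − 1.9837)·e^(0.0863·11/12) = 118.5863 × 1.082322 = 128.3486
Value (long) = (F − K)·e^(−rT) = (128.3486 − 145.16) × 0.923940 = -15.5327
Short position value = −(long value) = R$15.53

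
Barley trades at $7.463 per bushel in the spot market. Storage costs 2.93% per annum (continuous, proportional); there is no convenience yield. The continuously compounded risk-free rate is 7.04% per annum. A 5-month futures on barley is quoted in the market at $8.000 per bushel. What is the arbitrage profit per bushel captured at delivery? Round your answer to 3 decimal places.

$0.220 per bushel

Fair futures: F* = S·e^(carry·T), with carry = (r + u) = 0.0704 + 0.0293 = 0.0997
F* = 7.463 · e^(0.0997 × 5/12) = 7.463 · e^0.041542 = 7.463 × 1.042417 = $7.7796
Market $8.000 > fair $7.7796: forward overpriced → cash-and-carry (buy spot, short the forward).
At maturity, profit = |F_mkt − F*| = |8.000 − 7.7796| = $0.220 per bushel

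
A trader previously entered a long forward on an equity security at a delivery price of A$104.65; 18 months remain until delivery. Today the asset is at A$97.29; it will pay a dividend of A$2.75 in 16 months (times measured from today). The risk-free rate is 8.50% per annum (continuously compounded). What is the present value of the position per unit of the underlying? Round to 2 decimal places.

A$2.71

PV(remaining dividends) I = 2.75·e^(−0.0850·16/12) = 2.4553
Current forward F = (S − I)·e^(rT) = (97.29 − 2.4553)·e^(0.0850·18/12) = 94.8347 × 1.135985 = 107.7308
Value (long) = (F − K)·e^(−rT) = (107.7308 − 104.65) × 0.880293 = 2.7120
Value = A$2.71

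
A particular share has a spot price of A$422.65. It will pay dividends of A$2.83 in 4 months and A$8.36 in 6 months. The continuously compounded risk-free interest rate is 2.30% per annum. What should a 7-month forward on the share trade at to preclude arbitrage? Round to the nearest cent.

A$417.14

PV(dividends) I = 2.83·e^(−0.0230·4/12) + 8.36·e^(−0.0230·6/12)
I = 2.8084 + 8.2644 = 11.0728
F = (S − I)·e^(rT) = (422.65 − 11.0728) · e^(0.0230·7/12)
= 411.5772 · e^0.013417 = 411.5772 × 1.013507 = A$417.14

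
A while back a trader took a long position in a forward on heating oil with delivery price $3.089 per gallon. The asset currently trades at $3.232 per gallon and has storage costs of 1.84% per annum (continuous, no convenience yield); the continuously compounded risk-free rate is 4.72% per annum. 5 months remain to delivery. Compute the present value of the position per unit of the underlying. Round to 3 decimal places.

$0.228 per gallon

Current fair forward for the remaining 5 months: F = S·e^((r + u)·T), (r + u) = 0.0472 + 0.0184 = 0.0656
F = 3.232 · e^(0.0656 × 5/12) = 3.232 × 1.027710 = 3.3216
Value of long forward = (F − K)·e^(−rT) = (3.3216 − 3.089) · e^(−0.0472·5/12)
= 0.2326 × 0.980525 = 0.228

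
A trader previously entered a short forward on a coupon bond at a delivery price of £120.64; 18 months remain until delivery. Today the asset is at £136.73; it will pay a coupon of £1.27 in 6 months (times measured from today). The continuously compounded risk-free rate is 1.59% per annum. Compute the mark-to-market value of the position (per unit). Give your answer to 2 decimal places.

PV(remaining coupons) I = 1.27·e^(−0.0159·6/12) = 1.2599
Current forward F = (S − I)·e^(rT) = (136.73 − 1.2599)·e^(0.0159·18/12) = 135.4701 × 1.024137 = 138.7399
Value (long) = (F − K)·e^(−rT) = (138.7399 − 120.64) × 0.976432 = 17.6733
Short position value = −(long value) = -£17.67

-£17.67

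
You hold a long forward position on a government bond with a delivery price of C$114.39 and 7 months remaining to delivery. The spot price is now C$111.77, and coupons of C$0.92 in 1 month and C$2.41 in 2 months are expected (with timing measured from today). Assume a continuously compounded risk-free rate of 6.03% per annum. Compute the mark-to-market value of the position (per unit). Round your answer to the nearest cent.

PV(remaining coupons) I = 0.92·e^(−0.0603·1/12) + 2.41·e^(−0.0603·2/12) = 3.3013
Current forward F = (S − I)·e^(rT) = (111.77 − 3.3013)·e^(0.0603·7/12) = 108.4687 × 1.035801 = 112.3520
Value (long) = (F − K)·e^(−rT) = (112.3520 − 114.39) × 0.965436 = -1.9676
Value = -C$1.97

-C$1.97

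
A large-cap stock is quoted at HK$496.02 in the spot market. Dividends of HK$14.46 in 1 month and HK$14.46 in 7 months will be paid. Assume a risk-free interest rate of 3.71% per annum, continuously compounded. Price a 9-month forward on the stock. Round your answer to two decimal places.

HK$480.64

PV(dividends) I = 14.46·e^(−0.0371·1/12) + 14.46·e^(−0.0371·7/12)
I = 14.4154 + 14.1504 = 28.5658
F = (S − I)·e^(rT) = (496.02 − 28.5658) · e^(0.0371·9/12)
= 467.4542 · e^0.027825 = 467.4542 × 1.028216 = HK$480.64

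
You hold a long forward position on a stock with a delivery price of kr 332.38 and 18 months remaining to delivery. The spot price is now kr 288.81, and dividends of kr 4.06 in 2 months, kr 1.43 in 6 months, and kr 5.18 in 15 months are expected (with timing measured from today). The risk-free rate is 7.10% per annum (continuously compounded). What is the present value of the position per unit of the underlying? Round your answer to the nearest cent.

PV(remaining dividends) I = 4.06·e^(−0.0710·2/12) + 1.43·e^(−0.0710·6/12) + 5.18·e^(−0.0710·15/12) = 10.1325
Current forward F = (S − I)·e^(rT) = (288.81 − 10.1325)·e^(0.0710·18/12) = 278.6775 × 1.112378 = 309.9947
Value (long) = (F − K)·e^(−rT) = (309.9947 − 332.38) × 0.898975 = -20.1238
Value = -kr 20.12

-kr 20.12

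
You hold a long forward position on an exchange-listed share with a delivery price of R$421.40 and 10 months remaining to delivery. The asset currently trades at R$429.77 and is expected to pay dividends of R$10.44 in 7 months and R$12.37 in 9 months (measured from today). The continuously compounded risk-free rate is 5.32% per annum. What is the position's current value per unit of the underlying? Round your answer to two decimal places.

R$4.64

PV(remaining dividends) I = 10.44·e^(−0.0532·7/12) + 12.37·e^(−0.0532·9/12) = 22.0071
Current forward F = (S − I)·e^(rT) = (429.77 − 22.0071)·e^(0.0532·10/12) = 407.7629 × 1.045331 = 426.2472
Value (long) = (F − K)·e^(−rT) = (426.2472 − 421.40) × 0.956635 = 4.6370
Value = R$4.64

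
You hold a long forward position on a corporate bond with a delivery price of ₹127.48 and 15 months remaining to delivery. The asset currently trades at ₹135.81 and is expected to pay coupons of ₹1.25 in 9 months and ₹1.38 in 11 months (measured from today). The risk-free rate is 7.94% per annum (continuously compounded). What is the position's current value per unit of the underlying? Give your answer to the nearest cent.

₹17.91

PV(remaining coupons) I = 1.25·e^(−0.0794·9/12) + 1.38·e^(−0.0794·11/12) = 2.4609
Current forward F = (S − I)·e^(rT) = (135.81 − 2.4609)·e^(0.0794·15/12) = 133.3491 × 1.104342 = 147.2630
Value (long) = (F − K)·e^(−rT) = (147.2630 − 127.48) × 0.905516 = 17.9138
Value = ₹17.91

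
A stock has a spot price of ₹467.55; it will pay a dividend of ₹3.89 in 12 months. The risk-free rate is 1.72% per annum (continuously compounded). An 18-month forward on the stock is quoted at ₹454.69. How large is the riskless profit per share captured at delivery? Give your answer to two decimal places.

₹21.16 per share

PV(dividends) I = 3.89·e^(−0.0172·12/12) = 3.8237
Fair forward F* = (S − I)·e^(rT) = (467.55 − 3.8237)·e^0.025800 = 463.7263 × 1.026136 = 475.8463
Market ₹454.69 < fair 475.8463: forward underpriced → reverse cash-and-carry (short the stock, invest proceeds at r, pay the dividends, go long the forward).
Profit at T = |F_mkt − F*| = |454.69 − 475.8463| = ₹21.16 per share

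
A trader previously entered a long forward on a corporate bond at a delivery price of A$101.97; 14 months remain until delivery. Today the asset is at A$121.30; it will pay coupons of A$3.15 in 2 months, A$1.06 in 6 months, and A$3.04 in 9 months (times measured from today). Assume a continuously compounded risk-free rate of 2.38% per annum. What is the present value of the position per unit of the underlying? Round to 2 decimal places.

A$14.95

PV(remaining coupons) I = 3.15·e^(−0.0238·2/12) + 1.06·e^(−0.0238·6/12) + 3.04·e^(−0.0238·9/12) = 7.1712
Current forward F = (S − I)·e^(rT) = (121.30 − 7.1712)·e^(0.0238·14/12) = 114.1288 × 1.028156 = 117.3422
Value (long) = (F − K)·e^(−rT) = (117.3422 − 101.97) × 0.972615 = 14.9512
Value = A$14.95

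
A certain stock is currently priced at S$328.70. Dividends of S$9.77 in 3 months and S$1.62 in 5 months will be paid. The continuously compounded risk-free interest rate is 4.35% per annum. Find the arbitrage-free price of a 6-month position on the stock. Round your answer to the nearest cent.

PV(dividends) I = 9.77·e^(−0.0435·3/12) + 1.62·e^(−0.0435·5/12)
I = 9.6643 + 1.5909 = 11.2552
F = (S − I)·e^(rT) = (328.70 − 11.2552) · e^(0.0435·6/12)
= 317.4448 · e^0.021750 = 317.4448 × 1.021988 = S$324.42

S$324.42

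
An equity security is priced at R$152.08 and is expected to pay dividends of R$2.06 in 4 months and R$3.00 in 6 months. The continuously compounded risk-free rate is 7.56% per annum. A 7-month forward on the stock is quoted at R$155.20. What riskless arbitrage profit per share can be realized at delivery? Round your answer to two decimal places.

PV(dividends) I = 2.06·e^(−0.0756·4/12) + 3.00·e^(−0.0756·6/12) = 4.8975
Fair forward F* = (S − I)·e^(rT) = (152.08 − 4.8975)·e^0.044100 = 147.1825 × 1.045087 = 153.8185
Market R$155.20 > fair 153.8185: forward overpriced → cash-and-carry (borrow at r, buy the stock and collect the dividends, short the forward).
Profit at T = |F_mkt − F*| = |155.20 − 153.8185| = R$1.38 per share

R$1.38 per share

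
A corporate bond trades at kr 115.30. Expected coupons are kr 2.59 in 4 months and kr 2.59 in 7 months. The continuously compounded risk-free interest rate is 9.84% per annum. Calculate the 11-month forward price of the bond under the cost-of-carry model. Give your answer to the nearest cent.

kr 120.76

PV(coupons) I = 2.59·e^(−0.0984·4/12) + 2.59·e^(−0.0984·7/12)
I = 2.5064 + 2.4455 = 4.9519
F = (S − I)·e^(rT) = (115.30 − 4.9519) · e^(0.0984·11/12)
= 110.3481 · e^0.090200 = 110.3481 × 1.094393 = kr 120.76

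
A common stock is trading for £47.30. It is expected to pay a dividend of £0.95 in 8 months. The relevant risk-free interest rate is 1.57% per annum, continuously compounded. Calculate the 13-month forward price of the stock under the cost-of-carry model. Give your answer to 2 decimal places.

PV(dividends) I = 0.95·e^(−0.0157·8/12)
I = 0.9401
F = (S − I)·e^(rT) = (47.30 − 0.9401) · e^(0.0157·13/12)
= 46.3599 · e^0.017008 = 46.3599 × 1.017153 = £47.16

£47.16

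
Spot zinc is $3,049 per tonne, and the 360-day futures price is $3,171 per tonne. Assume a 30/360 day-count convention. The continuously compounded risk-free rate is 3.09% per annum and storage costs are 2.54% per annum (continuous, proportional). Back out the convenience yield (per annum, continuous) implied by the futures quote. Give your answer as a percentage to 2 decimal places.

F = S·e^((r+u−y)T) ⇒ (r+u−y) = ln(F/S)/T
ln(3171/3049) = 0.039233; /T ⇒ 0.039233
y = r + u − ln(F/S)/T = 0.0309 + 0.0254 − 0.039233 = 0.017067
y = 1.71%

1.71%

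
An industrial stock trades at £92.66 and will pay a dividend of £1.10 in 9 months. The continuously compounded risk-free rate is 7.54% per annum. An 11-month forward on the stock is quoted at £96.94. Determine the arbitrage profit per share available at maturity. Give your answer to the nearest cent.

£1.24 per share

PV(dividends) I = 1.10·e^(−0.0754·9/12) = 1.0395
Fair forward F* = (S − I)·e^(rT) = (92.66 − 1.0395)·e^0.069117 = 91.6205 × 1.071562 = 98.1770
Market £96.94 < fair 98.1770: forward underpriced → reverse cash-and-carry (short the stock, invest proceeds at r, pay the dividends, go long the forward).
Profit at T = |F_mkt − F*| = |96.94 − 98.1770| = £1.24 per share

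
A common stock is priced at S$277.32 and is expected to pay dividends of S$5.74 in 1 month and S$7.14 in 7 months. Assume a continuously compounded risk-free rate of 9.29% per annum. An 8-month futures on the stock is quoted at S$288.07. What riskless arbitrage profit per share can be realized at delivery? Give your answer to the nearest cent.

S$6.29 per share

PV(dividends) I = 5.74·e^(−0.0929·1/12) + 7.14·e^(−0.0929·7/12) = 12.4591
Fair futures F* = (S − I)·e^(rT) = (277.32 − 12.4591)·e^0.061933 = 264.8609 × 1.063891 = 281.7831
Market S$288.07 > fair 281.7831: forward overpriced → cash-and-carry (borrow at r, buy the stock and collect the dividends, short the forward).
Profit at T = |F_mkt − F*| = |288.07 − 281.7831| = S$6.29 per share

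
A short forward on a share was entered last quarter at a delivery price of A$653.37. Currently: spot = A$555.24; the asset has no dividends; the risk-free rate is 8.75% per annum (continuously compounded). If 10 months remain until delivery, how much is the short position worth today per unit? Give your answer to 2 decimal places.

A$52.18

Current fair forward for the remaining 10 months: F = S·e^(r·T), r = 0.0875
F = 555.24 · e^(0.0875 × 10/12) = 555.24 × 1.075641 = 597.2389
Value of long forward = (F − K)·e^(−rT) = (597.2389 − 653.37) · e^(−0.0875·10/12)
= -56.1311 × 0.929678 = -52.18
Short position value = −(long value) = A$52.18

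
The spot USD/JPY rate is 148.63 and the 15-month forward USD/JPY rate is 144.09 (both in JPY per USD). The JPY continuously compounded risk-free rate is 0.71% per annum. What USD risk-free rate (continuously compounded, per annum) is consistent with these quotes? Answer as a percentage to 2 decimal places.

F = S·e^((r_JPY − r_USD)T) ⇒ r_USD = r_JPY − ln(F/S)/T
ln(144.09/148.63) = -0.031022; /(15/12) = -0.024818
r_USD = 0.0071 + 0.024818 = 0.031918
r_USD = 3.19%

3.19%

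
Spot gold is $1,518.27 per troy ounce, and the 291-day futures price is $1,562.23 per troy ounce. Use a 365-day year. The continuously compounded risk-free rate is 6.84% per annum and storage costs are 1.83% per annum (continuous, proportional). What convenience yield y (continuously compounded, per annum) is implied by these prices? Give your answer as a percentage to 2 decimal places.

F = S·e^((r+u−y)T) ⇒ (r+u−y) = ln(F/S)/T
ln(1562.23/1518.27) = 0.028543; /T ⇒ 0.035801
y = r + u − ln(F/S)/T = 0.0684 + 0.0183 − 0.035801 = 0.050899
y = 5.09%

5.09%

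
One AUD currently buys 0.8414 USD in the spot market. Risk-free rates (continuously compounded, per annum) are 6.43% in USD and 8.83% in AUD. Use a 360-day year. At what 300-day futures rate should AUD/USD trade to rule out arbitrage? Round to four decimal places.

F = S·e^((r_USD − r_AUD)T) = 0.8414 · e^((0.0643 − 0.0883) × 300/360)
= 0.8414 · e^-0.020000 = 0.8414 × 0.980199
F = 0.8247 USD per AUD

0.8247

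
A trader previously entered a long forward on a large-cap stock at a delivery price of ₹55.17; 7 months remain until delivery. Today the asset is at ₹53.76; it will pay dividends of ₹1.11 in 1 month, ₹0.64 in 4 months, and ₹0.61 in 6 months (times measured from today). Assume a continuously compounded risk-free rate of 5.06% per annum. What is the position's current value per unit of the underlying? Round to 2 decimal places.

-₹2.13

PV(remaining dividends) I = 1.11·e^(−0.0506·1/12) + 0.64·e^(−0.0506·4/12) + 0.61·e^(−0.0506·6/12) = 2.3294
Current forward F = (S − I)·e^(rT) = (53.76 − 2.3294)·e^(0.0506·7/12) = 51.4306 × 1.029957 = 52.9713
Value (long) = (F − K)·e^(−rT) = (52.9713 − 55.17) × 0.970915 = -2.1348
Value = -₹2.13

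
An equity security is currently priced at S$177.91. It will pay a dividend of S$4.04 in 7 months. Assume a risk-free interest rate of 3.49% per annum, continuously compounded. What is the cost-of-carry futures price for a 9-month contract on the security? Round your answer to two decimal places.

PV(dividends) I = 4.04·e^(−0.0349·7/12)
I = 3.9586
F = (S − I)·e^(rT) = (177.91 − 3.9586) · e^(0.0349·9/12)
= 173.9514 · e^0.026175 = 173.9514 × 1.026521 = S$178.56

S$178.56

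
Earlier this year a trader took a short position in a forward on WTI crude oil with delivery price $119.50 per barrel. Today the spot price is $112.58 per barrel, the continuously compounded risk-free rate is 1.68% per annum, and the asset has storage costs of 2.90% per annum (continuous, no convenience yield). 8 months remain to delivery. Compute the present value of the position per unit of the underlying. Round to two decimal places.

Current fair forward for the remaining 8 months: F = S·e^((r + u)·T), (r + u) = 0.0168 + 0.0290 = 0.0458
F = 112.58 · e^(0.0458 × 8/12) = 112.58 × 1.031004 = 116.0704
Value of long forward = (F − K)·e^(−rT) = (116.0704 − 119.50) · e^(−0.0168·8/12)
= -3.4296 × 0.988862 = -3.39
Short position value = −(long value) = $3.39

$3.39 per barrel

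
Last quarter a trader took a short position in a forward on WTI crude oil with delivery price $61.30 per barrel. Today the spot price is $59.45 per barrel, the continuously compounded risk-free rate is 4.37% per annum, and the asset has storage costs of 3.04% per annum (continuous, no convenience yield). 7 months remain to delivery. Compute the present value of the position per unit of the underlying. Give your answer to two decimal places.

Current fair forward for the remaining 7 months: F = S·e^((r + u)·T), (r + u) = 0.0437 + 0.0304 = 0.0741
F = 59.45 · e^(0.0741 × 7/12) = 59.45 × 1.044173 = 62.0761
Value of long forward = (F − K)·e^(−rT) = (62.0761 − 61.30) · e^(−0.0437·7/12)
= 0.7761 × 0.974831 = 0.76
Short position value = −(long value) = -$0.76

-$0.76 per barrel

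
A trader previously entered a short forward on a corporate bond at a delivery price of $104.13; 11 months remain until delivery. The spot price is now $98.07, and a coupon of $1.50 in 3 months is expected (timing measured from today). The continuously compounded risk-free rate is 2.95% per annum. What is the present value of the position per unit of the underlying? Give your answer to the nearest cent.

$4.77

PV(remaining coupons) I = 1.50·e^(−0.0295·3/12) = 1.4890
Current forward F = (S − I)·e^(rT) = (98.07 − 1.4890)·e^(0.0295·11/12) = 96.5810 × 1.027411 = 99.2284
Value (long) = (F − K)·e^(−rT) = (99.2284 − 104.13) × 0.973321 = -4.7708
Short position value = −(long value) = $4.77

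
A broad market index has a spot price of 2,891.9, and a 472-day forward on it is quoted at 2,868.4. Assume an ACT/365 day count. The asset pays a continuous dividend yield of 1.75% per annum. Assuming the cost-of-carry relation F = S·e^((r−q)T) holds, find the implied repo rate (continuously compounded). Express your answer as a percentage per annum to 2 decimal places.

1.12%

From F = S·e^((r−q)T): (r − q) = ln(F/S)/T
ln(2868.4/2891.9) = ln(0.991874) = -0.008159
(r − q) = -0.008159 / (472/365) = -0.006309
r = ln(F/S)/T + q = -0.006309 + 0.0175 = 0.011191
r = 1.12%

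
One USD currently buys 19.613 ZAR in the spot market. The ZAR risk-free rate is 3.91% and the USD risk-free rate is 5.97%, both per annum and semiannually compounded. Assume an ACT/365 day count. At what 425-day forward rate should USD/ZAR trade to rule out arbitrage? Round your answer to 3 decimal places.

19.159

By covered interest parity, F = S · (1+r_ZAR/2)^(2T) / (1+r_USD/2)^(2T)
= 19.613 × 1.046120 / 1.070897 = 19.613 × 0.976863
F = 19.159 ZAR per USD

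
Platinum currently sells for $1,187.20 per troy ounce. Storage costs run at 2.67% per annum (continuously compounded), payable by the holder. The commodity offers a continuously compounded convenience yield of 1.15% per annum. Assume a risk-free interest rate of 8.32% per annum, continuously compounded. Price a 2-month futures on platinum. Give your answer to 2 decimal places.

$1,206.83 per troy ounce

Net carry = r + u − y = 0.0832 + 0.0267 − 0.0115 = 0.0984
F = S·e^((r+u−y)T) = 1187.20 · e^(0.0984 × 2/12) = 1187.20 · e^0.01640000
= 1187.20 × 1.01653522 = $1,206.83 per troy ounce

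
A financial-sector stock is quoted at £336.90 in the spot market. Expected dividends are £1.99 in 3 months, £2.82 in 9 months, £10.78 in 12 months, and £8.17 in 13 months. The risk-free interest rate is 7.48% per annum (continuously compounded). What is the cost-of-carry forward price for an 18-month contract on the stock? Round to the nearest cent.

£352.12

PV(dividends) I = 1.99·e^(−0.0748·3/12) + 2.82·e^(−0.0748·9/12) + 10.78·e^(−0.0748·12/12) + 8.17·e^(−0.0748·13/12)
I = 1.9531 + 2.6662 + 10.0031 + 7.5341 = 22.1565
F = (S − I)·e^(rT) = (336.90 − 22.1565) · e^(0.0748·18/12)
= 314.7435 · e^0.112200 = 314.7435 × 1.118737 = £352.12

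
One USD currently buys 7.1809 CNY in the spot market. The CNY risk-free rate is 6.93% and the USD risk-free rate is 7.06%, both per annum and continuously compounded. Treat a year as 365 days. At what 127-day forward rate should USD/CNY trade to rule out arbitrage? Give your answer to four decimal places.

7.1777

F = S·e^((r_CNY − r_USD)T) = 7.1809 · e^((0.0693 − 0.0706) × 127/365)
= 7.1809 · e^-0.000452 = 7.1809 × 0.999548
F = 7.1777 CNY per USD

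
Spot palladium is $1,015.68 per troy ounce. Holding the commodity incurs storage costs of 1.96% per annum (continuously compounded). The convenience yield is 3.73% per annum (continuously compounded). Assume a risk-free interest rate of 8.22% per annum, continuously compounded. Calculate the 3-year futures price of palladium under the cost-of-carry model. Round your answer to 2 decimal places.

$1,232.52 per troy ounce

Net carry = r + u − y = 0.0822 + 0.0196 − 0.0373 = 0.0645
F = S·e^((r+u−y)T) = 1015.68 · e^(0.0645 × 3) = 1015.68 · e^0.19350000
= 1015.68 × 1.21348939 = $1,232.52 per troy ounce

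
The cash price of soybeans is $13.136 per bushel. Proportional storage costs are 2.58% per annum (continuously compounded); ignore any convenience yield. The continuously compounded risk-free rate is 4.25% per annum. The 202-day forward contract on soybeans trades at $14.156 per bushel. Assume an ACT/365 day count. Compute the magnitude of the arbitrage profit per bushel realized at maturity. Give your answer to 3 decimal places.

Fair forward: F* = S·e^(carry·T), with carry = (r + u) = 0.0425 + 0.0258 = 0.0683
F* = 13.136 · e^(0.0683 × 202/365) = 13.136 · e^0.037799 = 13.136 × 1.038522 = $13.6420
Market $14.156 > fair $13.6420: forward overpriced → cash-and-carry (buy spot, short the forward).
At maturity, profit = |F_mkt − F*| = |14.156 − 13.6420| = $0.514 per bushel

$0.514 per bushel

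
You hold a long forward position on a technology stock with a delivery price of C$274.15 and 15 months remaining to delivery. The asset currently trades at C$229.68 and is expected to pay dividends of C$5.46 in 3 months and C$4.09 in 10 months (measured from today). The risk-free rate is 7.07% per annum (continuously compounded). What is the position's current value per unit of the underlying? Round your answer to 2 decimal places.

PV(remaining dividends) I = 5.46·e^(−0.0707·3/12) + 4.09·e^(−0.0707·10/12) = 9.2203
Current forward F = (S − I)·e^(rT) = (229.68 − 9.2203)·e^(0.0707·15/12) = 220.4597 × 1.092398 = 240.8297
Value (long) = (F − K)·e^(−rT) = (240.8297 − 274.15) × 0.915418 = -30.5020
Value = -C$30.50

-C$30.50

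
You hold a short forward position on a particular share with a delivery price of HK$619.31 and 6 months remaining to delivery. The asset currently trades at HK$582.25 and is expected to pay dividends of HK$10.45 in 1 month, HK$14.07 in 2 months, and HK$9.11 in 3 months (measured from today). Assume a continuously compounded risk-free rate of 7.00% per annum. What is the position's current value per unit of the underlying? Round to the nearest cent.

PV(remaining dividends) I = 10.45·e^(−0.0700·1/12) + 14.07·e^(−0.0700·2/12) + 9.11·e^(−0.0700·3/12) = 33.2480
Current forward F = (S − I)·e^(rT) = (582.25 − 33.2480)·e^(0.0700·6/12) = 549.0020 × 1.035620 = 568.5575
Value (long) = (F − K)·e^(−rT) = (568.5575 − 619.31) × 0.965605 = -49.0069
Short position value = −(long value) = HK$49.01

HK$49.01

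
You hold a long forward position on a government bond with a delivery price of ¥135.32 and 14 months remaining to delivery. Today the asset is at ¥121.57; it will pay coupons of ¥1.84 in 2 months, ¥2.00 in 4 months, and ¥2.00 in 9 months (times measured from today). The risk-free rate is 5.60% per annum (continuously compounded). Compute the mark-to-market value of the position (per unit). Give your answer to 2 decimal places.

-¥10.90

PV(remaining coupons) I = 1.84·e^(−0.0560·2/12) + 2.00·e^(−0.0560·4/12) + 2.00·e^(−0.0560·9/12) = 5.7037
Current forward F = (S − I)·e^(rT) = (121.57 − 5.7037)·e^(0.0560·14/12) = 115.8663 × 1.067515 = 123.6890
Value (long) = (F − K)·e^(−rT) = (123.6890 − 135.32) × 0.936755 = -10.8954
Value = -¥10.90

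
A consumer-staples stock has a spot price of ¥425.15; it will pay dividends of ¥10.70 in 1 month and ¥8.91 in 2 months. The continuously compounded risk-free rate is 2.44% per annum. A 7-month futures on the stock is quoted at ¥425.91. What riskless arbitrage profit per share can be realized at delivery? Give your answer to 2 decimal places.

PV(dividends) I = 10.70·e^(−0.0244·1/12) + 8.91·e^(−0.0244·2/12) = 19.5521
Fair futures F* = (S − I)·e^(rT) = (425.15 − 19.5521)·e^0.014233 = 405.5979 × 1.014335 = 411.4121
Market ¥425.91 > fair 411.4121: forward overpriced → cash-and-carry (borrow at r, buy the stock and collect the dividends, short the forward).
Profit at T = |F_mkt − F*| = |425.91 − 411.4121| = ¥14.50 per share

¥14.50 per share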